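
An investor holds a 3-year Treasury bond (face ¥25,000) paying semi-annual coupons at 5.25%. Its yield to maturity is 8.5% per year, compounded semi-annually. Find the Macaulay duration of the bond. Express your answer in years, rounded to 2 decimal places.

Periodic yield y = 0.0425. Discount each cash flow and weight by its period:
  t   CF        PV=CF/(1+0.0425)^t    t·PV
  1       656.25       629.4964       629.4964
  2       656.25       603.8335     1,207.6670
  3       656.25       579.2168     1,737.6503
  4       656.25       555.6036     2,222.4145
  5       656.25       532.9531     2,664.7655
  6    25,656.25    19,986.5023   119,919.0135
  Σ                 22,887.6056   128,381.0072
Price P = Σ PV = 22,887.6056.
Macaulay duration = Σ(t·PV) / P = 128,381.0072 / 22,887.6056 = 5.60919 half-year periods.
In years: 5.60919 / 2 = 2.80460 years.

2.80 years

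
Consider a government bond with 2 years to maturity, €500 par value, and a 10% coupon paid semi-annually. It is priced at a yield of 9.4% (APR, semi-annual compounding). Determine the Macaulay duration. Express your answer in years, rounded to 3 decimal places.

Periodic yield y = 0.047. Discount each cash flow and weight by its period:
  t   CF        PV=CF/(1+0.047)^t    t·PV
  1        25.00        23.8777        23.8777
  2        25.00        22.8059        45.6117
  3        25.00        21.7821        65.3463
  4       525.00       436.8905     1,747.5619
  Σ                    505.3562     1,882.3977
Price P = Σ PV = 505.3562.
Macaulay duration = Σ(t·PV) / P = 1,882.3977 / 505.3562 = 3.72489 half-year periods.
In years: 3.72489 / 2 = 1.86245 years.

1.862 years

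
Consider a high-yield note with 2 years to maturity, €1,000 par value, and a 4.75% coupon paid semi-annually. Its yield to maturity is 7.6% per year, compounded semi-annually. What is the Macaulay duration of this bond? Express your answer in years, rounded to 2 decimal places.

1.93 years

Periodic yield y = 0.038. Discount each cash flow and weight by its period:
  t   CF        PV=CF/(1+0.038)^t    t·PV
  1        23.75        22.8805        22.8805
  2        23.75        22.0429        44.0858
  3        23.75        21.2359        63.7078
  4     1,023.75       881.8699     3,527.4794
  Σ                    948.0293     3,658.1536
Price P = Σ PV = 948.0293.
Macaulay duration = Σ(t·PV) / P = 3,658.1536 / 948.0293 = 3.85869 half-year periods.
In years: 3.85869 / 2 = 1.92935 years.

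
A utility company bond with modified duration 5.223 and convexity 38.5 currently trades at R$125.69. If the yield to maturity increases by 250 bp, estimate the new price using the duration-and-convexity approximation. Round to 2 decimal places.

R$110.79

Duration effect: -D_mod·Δy = -5.223 × (+0.025) = -0.130575
Convexity effect: ½·C·(Δy)² = 0.5 × 38.5 × (0.025)² = +0.01203125
ΔP/P ≈ -0.130575 + 0.01203125 = -0.11854375
New price ≈ 125.69 × (1 - 0.11854375) = 110.7902360625.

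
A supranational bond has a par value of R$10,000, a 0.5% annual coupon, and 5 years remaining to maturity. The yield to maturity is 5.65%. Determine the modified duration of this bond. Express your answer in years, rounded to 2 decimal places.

Periodic yield y = 0.0565. First find Macaulay duration:
  t   CF        PV=CF/(1+0.0565)^t    t·PV
  1        50.00        47.3261        47.3261
  2        50.00        44.7952        89.5903
  3        50.00        42.3996       127.1987
  4        50.00        40.1321       160.5284
  5    10,050.00     7,635.1673    38,175.8363
  Σ                  7,809.8202    38,600.4798
P = 7,809.8202; Macaulay duration = 38,600.4798 / 7,809.8202 = 4.94256 years.
Modified duration = D_Mac / (1 + y) = 4.94256 / 1.0565 = 4.67824 years.

4.68 years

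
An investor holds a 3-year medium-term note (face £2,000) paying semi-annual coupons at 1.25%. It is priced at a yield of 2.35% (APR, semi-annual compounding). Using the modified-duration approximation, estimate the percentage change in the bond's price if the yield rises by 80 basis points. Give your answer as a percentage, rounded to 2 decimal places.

-2.33%

Periodic yield y = 0.01175. Modified duration first:
  t   CF        PV=CF/(1+0.01175)^t    t·PV
  1        12.50        12.3548        12.3548
  2        12.50        12.2113        24.4227
  3        12.50        12.0695        36.2086
  4        12.50        11.9294        47.7174
  5        12.50        11.7908        58.9541
  6     2,012.50     1,876.2755    11,257.6531
  Σ                  1,936.6314    11,437.3107
P = 1,936.6314; D_Mac = 5.90578 half-year periods = 2.95289 yrs; D_mod = 2.95289/(1+0.01175) = 2.91859 yrs.
ΔP/P ≈ -D_mod · Δy = -2.91859 × (+0.008) = -0.023349 = -2.3349%.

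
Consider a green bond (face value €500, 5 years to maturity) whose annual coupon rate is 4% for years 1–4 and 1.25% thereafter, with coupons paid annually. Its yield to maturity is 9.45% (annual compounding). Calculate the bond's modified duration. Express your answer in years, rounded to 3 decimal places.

Periodic yield y = 0.0945. First find Macaulay duration:
  t   CF        PV=CF/(1+0.0945)^t    t·PV
  1        20.00        18.2732        18.2732
  2        20.00        16.6955        33.3909
  3        20.00        15.2540        45.7619
  4        20.00        13.9369        55.7477
  5       506.25       322.3192     1,611.5961
  Σ                    386.4788     1,764.7698
P = 386.4788; Macaulay duration = 1,764.7698 / 386.4788 = 4.56628 years.
Modified duration = D_Mac / (1 + y) = 4.56628 / 1.0945 = 4.17202 years.

4.172 years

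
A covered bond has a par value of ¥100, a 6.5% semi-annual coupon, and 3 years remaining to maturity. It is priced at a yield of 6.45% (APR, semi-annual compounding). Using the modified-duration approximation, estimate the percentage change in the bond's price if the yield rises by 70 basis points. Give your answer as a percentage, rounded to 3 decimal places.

Periodic yield y = 0.03225. Modified duration first:
  t   CF        PV=CF/(1+0.03225)^t    t·PV
  1         3.25         3.1485         3.1485
  2         3.25         3.0501         6.1002
  3         3.25         2.9548         8.8644
  4         3.25         2.8625        11.4500
  5         3.25         2.7731        13.8653
  6       103.25        85.3455       512.0731
  Σ                    100.1344       555.5014
P = 100.1344; D_Mac = 5.54756 half-year periods = 2.77378 yrs; D_mod = 2.77378/(1+0.03225) = 2.68712 yrs.
ΔP/P ≈ -D_mod · Δy = -2.68712 × (+0.007) = -0.018810 = -1.8810%.

-1.881%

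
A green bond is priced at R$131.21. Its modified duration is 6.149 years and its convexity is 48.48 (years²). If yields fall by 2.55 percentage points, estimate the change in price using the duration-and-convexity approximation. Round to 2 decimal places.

Duration effect: -D_mod·Δy = -6.149 × (-0.0255) = +0.1567995
Convexity effect: ½·C·(Δy)² = 0.5 × 48.48 × (-0.0255)² = +0.01576206
ΔP/P ≈ +0.1567995 + 0.01576206 = +0.17256156
ΔP ≈ 131.21 × (+0.17256156) = +22.6418022876.

+R$22.64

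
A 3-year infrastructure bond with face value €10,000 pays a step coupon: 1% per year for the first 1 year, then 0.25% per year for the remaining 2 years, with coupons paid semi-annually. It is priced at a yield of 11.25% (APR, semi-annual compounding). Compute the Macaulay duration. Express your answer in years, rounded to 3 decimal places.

Periodic yield y = 0.05625. Discount each cash flow and weight by its period:
  t   CF        PV=CF/(1+0.05625)^t    t·PV
  1        50.00        47.3373        47.3373
  2        50.00        44.8164        89.6327
  3        12.50        10.6074        31.8223
  4        12.50        10.0425        40.1701
  5        12.50         9.5077        47.5386
  6    10,012.50     7,210.1151    43,260.6906
  Σ                  7,332.4264    43,517.1915
Price P = Σ PV = 7,332.4264.
Macaulay duration = Σ(t·PV) / P = 43,517.1915 / 7,332.4264 = 5.93490 half-year periods.
In years: 5.93490 / 2 = 2.96745 years.

2.967 years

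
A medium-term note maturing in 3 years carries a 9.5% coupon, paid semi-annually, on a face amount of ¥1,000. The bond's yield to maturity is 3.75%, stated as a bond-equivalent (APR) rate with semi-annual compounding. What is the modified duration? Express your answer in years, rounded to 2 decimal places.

2.66 years

Periodic yield y = 0.01875. First find Macaulay duration:
  t   CF        PV=CF/(1+0.01875)^t    t·PV
  1        47.50        46.6258        46.6258
  2        47.50        45.7676        91.5352
  3        47.50        44.9253       134.7758
  4        47.50        44.0984       176.3937
  5        47.50        43.2868       216.4340
  6     1,047.50       937.0188     5,622.1128
  Σ                  1,161.7227     6,287.8773
P = 1,161.7227; Macaulay duration = 6,287.8773 / 1,161.7227 = 5.41255 half-year periods = 2.70627 years.
Modified duration = D_Mac / (1 + y) = 2.70627 / 1.01875 = 2.65646 years.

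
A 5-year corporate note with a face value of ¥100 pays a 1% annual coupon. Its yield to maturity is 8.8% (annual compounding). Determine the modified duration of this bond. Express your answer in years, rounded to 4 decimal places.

Periodic yield y = 0.088. First find Macaulay duration:
  t   CF        PV=CF/(1+0.088)^t    t·PV
  1         1.00         0.9191         0.9191
  2         1.00         0.8448         1.6896
  3         1.00         0.7764         2.3293
  4         1.00         0.7136         2.8546
  5       101.00        66.2486       331.2431
  Σ                     69.5026       339.0358
P = 69.5026; Macaulay duration = 339.0358 / 69.5026 = 4.87803 years.
Modified duration = D_Mac / (1 + y) = 4.87803 / 1.088 = 4.48348 years.

4.4835 years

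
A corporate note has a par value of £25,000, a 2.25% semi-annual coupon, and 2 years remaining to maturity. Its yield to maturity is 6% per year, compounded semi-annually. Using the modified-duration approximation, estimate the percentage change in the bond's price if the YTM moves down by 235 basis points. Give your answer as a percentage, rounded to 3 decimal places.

+4.484%

Periodic yield y = 0.03. Modified duration first:
  t   CF        PV=CF/(1+0.03)^t    t·PV
  1       281.25       273.0583       273.0583
  2       281.25       265.1051       530.2102
  3       281.25       257.3836       772.1508
  4    25,281.25    22,462.0632    89,848.2527
  Σ                 23,257.6101    91,423.6719
P = 23,257.6101; D_Mac = 3.93091 half-year periods = 1.96546 yrs; D_mod = 1.96546/(1+0.03) = 1.90821 yrs.
ΔP/P ≈ -D_mod · Δy = -1.90821 × (-0.0235) = +0.044843 = +4.4843%.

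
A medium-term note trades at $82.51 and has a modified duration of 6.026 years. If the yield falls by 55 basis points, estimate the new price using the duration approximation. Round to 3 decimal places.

Duration approximation: ΔP/P ≈ -D_mod · Δy = -6.026 × (-0.0055) = +0.033143.
New price ≈ 82.51 × (1 + 0.033143) = 85.24462893.

$85.245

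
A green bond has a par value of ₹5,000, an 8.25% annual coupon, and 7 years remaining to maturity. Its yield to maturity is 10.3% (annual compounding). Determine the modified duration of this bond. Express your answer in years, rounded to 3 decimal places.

Periodic yield y = 0.103. First find Macaulay duration:
  t   CF        PV=CF/(1+0.103)^t    t·PV
  1       412.50       373.9801       373.9801
  2       412.50       339.0572       678.1143
  3       412.50       307.3954       922.1863
  4       412.50       278.6903     1,114.7613
  5       412.50       252.6658     1,263.3288
  6       412.50       229.0714     1,374.4284
  7     5,412.50     2,725.0177    19,075.1237
  Σ                  4,505.8778    24,801.9229
P = 4,505.8778; Macaulay duration = 24,801.9229 / 4,505.8778 = 5.50435 years.
Modified duration = D_Mac / (1 + y) = 5.50435 / 1.103 = 4.99034 years.

4.990 years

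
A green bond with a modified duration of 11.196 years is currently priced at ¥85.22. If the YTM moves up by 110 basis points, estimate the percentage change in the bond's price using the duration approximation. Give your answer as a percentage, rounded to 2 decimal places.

Duration approximation: ΔP/P ≈ -D_mod · Δy = -11.196 × (+0.011) = -0.123156.
As a percentage: -12.3156%.

-12.32%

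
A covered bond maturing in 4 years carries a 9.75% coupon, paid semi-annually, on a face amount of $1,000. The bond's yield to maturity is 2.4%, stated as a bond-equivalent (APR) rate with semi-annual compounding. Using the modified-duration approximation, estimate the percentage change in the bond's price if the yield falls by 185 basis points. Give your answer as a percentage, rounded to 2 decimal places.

Periodic yield y = 0.012. Modified duration first:
  t   CF        PV=CF/(1+0.012)^t    t·PV
  1        48.75        48.1719        48.1719
  2        48.75        47.6007        95.2015
  3        48.75        47.0363       141.1089
  4        48.75        46.4785       185.9142
  5        48.75        45.9274       229.6371
  6        48.75        45.3828       272.2970
  7        48.75        44.8447       313.9128
  8     1,048.75       953.2962     7,626.3698
  Σ                  1,278.7387     8,912.6132
P = 1,278.7387; D_Mac = 6.96985 half-year periods = 3.48492 yrs; D_mod = 3.48492/(1+0.012) = 3.44360 yrs.
ΔP/P ≈ -D_mod · Δy = -3.44360 × (-0.0185) = +0.063707 = +6.3707%.

+6.37%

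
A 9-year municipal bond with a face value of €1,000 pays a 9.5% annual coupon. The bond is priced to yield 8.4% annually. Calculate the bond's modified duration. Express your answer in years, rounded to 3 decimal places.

Periodic yield y = 0.084. First find Macaulay duration:
  t   CF        PV=CF/(1+0.084)^t    t·PV
  1        95.00        87.6384        87.6384
  2        95.00        80.8472       161.6944
  3        95.00        74.5823       223.7469
  4        95.00        68.8029       275.2114
  5        95.00        63.4713       317.3564
  6        95.00        58.5528       351.3170
  7        95.00        54.0155       378.1087
  8        95.00        49.8298       398.6386
  9     1,095.00       529.8471     4,768.6241
  Σ                  1,067.5873     6,962.3359
P = 1,067.5873; Macaulay duration = 6,962.3359 / 1,067.5873 = 6.52156 years.
Modified duration = D_Mac / (1 + y) = 6.52156 / 1.084 = 6.01620 years.

6.016 years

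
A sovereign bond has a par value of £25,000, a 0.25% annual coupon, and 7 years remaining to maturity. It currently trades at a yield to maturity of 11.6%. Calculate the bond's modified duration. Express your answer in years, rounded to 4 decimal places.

6.1976 years

Periodic yield y = 0.116. First find Macaulay duration:
  t   CF        PV=CF/(1+0.116)^t    t·PV
  1        62.50        56.0036        56.0036
  2        62.50        50.1824       100.3648
  3        62.50        44.9663       134.8990
  4        62.50        40.2924       161.1696
  5        62.50        36.1043       180.5215
  6        62.50        32.3515       194.1092
  7    25,062.50    11,624.5200    81,371.6398
  Σ                 11,884.4206    82,198.7076
P = 11,884.4206; Macaulay duration = 82,198.7076 / 11,884.4206 = 6.91651 years.
Modified duration = D_Mac / (1 + y) = 6.91651 / 1.116 = 6.19759 years.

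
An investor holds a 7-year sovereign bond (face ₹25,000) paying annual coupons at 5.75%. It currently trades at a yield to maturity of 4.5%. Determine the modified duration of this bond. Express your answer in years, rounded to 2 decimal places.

5.74 years

Periodic yield y = 0.045. First find Macaulay duration:
  t   CF        PV=CF/(1+0.045)^t    t·PV
  1     1,437.50     1,375.5981     1,375.5981
  2     1,437.50     1,316.3618     2,632.7236
  3     1,437.50     1,259.6764     3,779.0291
  4     1,437.50     1,205.4319     4,821.7277
  5     1,437.50     1,153.5234     5,767.6169
  6     1,437.50     1,103.8501     6,623.1007
  7    26,437.50    19,427.0273   135,989.1914
  Σ                 26,841.4690   160,988.9876
P = 26,841.4690; Macaulay duration = 160,988.9876 / 26,841.4690 = 5.99777 years.
Modified duration = D_Mac / (1 + y) = 5.99777 / 1.045 = 5.73949 years.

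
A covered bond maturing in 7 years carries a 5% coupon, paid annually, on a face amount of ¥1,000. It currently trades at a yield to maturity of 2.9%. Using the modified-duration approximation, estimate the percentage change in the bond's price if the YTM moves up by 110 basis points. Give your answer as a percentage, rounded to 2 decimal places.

-6.56%

Periodic yield y = 0.029. Modified duration first:
  t   CF        PV=CF/(1+0.029)^t    t·PV
  1        50.00        48.5909        48.5909
  2        50.00        47.2214        94.4429
  3        50.00        45.8906       137.6718
  4        50.00        44.5973       178.3892
  5        50.00        43.3404       216.7021
  6        50.00        42.1190       252.7138
  7     1,050.00       859.5708     6,016.9959
  Σ                  1,131.3305     6,945.5066
P = 1,131.3305; D_Mac = 6.13924 yrs; D_mod = 6.13924/(1+0.029) = 5.96622 yrs.
ΔP/P ≈ -D_mod · Δy = -5.96622 × (+0.011) = -0.065628 = -6.5628%.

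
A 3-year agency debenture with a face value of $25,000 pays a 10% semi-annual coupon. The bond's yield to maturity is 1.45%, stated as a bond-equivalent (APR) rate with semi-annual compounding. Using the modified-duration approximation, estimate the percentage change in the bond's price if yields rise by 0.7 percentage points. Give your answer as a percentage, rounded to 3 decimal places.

Periodic yield y = 0.00725. Modified duration first:
  t   CF        PV=CF/(1+0.00725)^t    t·PV
  1     1,250.00     1,241.0027     1,241.0027
  2     1,250.00     1,232.0702     2,464.1404
  3     1,250.00     1,223.2020     3,669.6060
  4     1,250.00     1,214.3976     4,857.5905
  5     1,250.00     1,205.6566     6,028.2831
  6    26,250.00    25,136.5489   150,819.2934
  Σ                 31,252.8781   169,079.9162
P = 31,252.8781; D_Mac = 5.41006 half-year periods = 2.70503 yrs; D_mod = 2.70503/(1+0.00725) = 2.68556 yrs.
ΔP/P ≈ -D_mod · Δy = -2.68556 × (+0.007) = -0.018799 = -1.8799%.

-1.880%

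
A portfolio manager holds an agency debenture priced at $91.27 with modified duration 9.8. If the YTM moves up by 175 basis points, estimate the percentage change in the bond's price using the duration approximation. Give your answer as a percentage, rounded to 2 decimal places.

-17.15%

Duration approximation: ΔP/P ≈ -D_mod · Δy = -9.8 × (+0.0175) = -0.171500.
As a percentage: -17.1500%.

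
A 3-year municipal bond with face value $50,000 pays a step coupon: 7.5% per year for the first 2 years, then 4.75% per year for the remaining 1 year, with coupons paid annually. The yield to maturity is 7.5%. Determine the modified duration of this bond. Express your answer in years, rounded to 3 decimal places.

2.596 years

Periodic yield y = 0.075. First find Macaulay duration:
  t   CF        PV=CF/(1+0.075)^t    t·PV
  1     3,750.00     3,488.3721     3,488.3721
  2     3,750.00     3,244.9973     6,489.9946
  3    52,375.00    42,159.8098   126,479.4295
  Σ                 48,893.1792   136,457.7962
P = 48,893.1792; Macaulay duration = 136,457.7962 / 48,893.1792 = 2.79094 years.
Modified duration = D_Mac / (1 + y) = 2.79094 / 1.075 = 2.59622 years.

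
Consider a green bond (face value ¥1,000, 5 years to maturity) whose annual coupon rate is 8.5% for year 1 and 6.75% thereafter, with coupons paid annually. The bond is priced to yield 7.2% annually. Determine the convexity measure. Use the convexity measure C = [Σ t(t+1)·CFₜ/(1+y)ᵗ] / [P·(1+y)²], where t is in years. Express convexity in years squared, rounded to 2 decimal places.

With y = 0.072:
  t   CF        PV=CF/(1+0.072)^t    t·PV        t(t+1)·PV
  1        85.00        79.2910        79.2910         158.5821
  2        67.50        58.7373       117.4747         352.4240
  3        67.50        54.7923       164.3769         657.5074
  4        67.50        51.1122       204.4488       1,022.2441
  5     1,067.50       754.0393     3,770.1963      22,621.1777
  Σ                    997.9721     4,335.7877      24,811.9353
P = 997.9721.
Convexity = Σ t(t+1)·PV / [P·(1+y)²] = 24,811.9353 / (997.9721 × 1.149184) = 21.63479.

21.63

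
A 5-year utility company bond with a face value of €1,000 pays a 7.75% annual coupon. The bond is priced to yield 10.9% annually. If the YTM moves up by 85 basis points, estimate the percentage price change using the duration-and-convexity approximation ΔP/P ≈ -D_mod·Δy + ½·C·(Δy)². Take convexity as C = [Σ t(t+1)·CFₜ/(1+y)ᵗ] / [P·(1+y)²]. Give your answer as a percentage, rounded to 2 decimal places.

-3.21%

With y = 0.109:
  t   CF        PV=CF/(1+0.109)^t    t·PV        t(t+1)·PV
  1        77.50        69.8828        69.8828         139.7656
  2        77.50        63.0142       126.0285         378.0854
  3        77.50        56.8208       170.4623         681.8492
  4        77.50        51.2360       204.9441       1,024.7207
  5     1,077.50       642.3320     3,211.6599      19,269.9595
  Σ                    883.2858     3,782.9776      21,494.3803
P = 883.2858; D_Mac = 4.28285 yrs; D_mod = 3.86190 yrs; C = 19.78612.
Duration effect: -3.86190 × (+0.0085) = -0.032826
Convexity effect: 0.5 × 19.78612 × (0.0085)² = +0.0007148
ΔP/P ≈ -0.032826 + 0.0007148 = -0.032111 = -3.2111%.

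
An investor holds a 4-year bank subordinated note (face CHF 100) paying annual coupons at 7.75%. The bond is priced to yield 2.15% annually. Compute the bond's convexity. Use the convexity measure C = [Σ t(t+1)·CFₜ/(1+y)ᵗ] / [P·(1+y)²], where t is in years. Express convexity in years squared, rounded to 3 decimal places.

With y = 0.0215:
  t   CF        PV=CF/(1+0.0215)^t    t·PV        t(t+1)·PV
  1         7.75         7.5869         7.5869          15.1738
  2         7.75         7.4272        14.8544          44.5632
  3         7.75         7.2709        21.8126          87.2505
  4       107.75        98.9609       395.8437       1,979.2187
  Σ                    121.2459       440.0976       2,126.2062
P = 121.2459.
Convexity = Σ t(t+1)·PV / [P·(1+y)²] = 2,126.2062 / (121.2459 × 1.043462) = 16.80589.

16.806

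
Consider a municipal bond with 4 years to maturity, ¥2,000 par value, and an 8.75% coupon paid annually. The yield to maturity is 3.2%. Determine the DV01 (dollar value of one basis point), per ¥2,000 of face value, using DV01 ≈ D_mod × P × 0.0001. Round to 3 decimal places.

Periodic yield y = 0.032.
  t   CF        PV=CF/(1+0.032)^t    t·PV
  1       175.00       169.5736       169.5736
  2       175.00       164.3155       328.6311
  3       175.00       159.2205       477.6615
  4     2,175.00     1,917.5225     7,670.0901
  Σ                  2,410.6322     8,645.9563
P = 2,410.6322; D_Mac = 3.58659 yrs; D_mod = 3.47538 yrs.
DV01 ≈ 3.47538 × 2,410.6322 × 0.0001 = 0.837786.

¥0.838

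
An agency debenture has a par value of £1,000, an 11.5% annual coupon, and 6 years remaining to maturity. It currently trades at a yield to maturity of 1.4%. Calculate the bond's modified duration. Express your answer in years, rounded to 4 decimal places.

4.8729 years

Periodic yield y = 0.014. First find Macaulay duration:
  t   CF        PV=CF/(1+0.014)^t    t·PV
  1       115.00       113.4122       113.4122
  2       115.00       111.8464       223.6928
  3       115.00       110.3021       330.9064
  4       115.00       108.7792       435.1170
  5       115.00       107.2774       536.3868
  6     1,115.00     1,025.7633     6,154.5795
  Σ                  1,577.3806     7,794.0947
P = 1,577.3806; Macaulay duration = 7,794.0947 / 1,577.3806 = 4.94116 years.
Modified duration = D_Mac / (1 + y) = 4.94116 / 1.014 = 4.87294 years.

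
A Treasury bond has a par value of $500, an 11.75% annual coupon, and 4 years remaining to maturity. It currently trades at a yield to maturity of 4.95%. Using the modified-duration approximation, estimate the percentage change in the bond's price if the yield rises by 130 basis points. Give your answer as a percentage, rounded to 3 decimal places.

Periodic yield y = 0.0495. Modified duration first:
  t   CF        PV=CF/(1+0.0495)^t    t·PV
  1        58.75        55.9790        55.9790
  2        58.75        53.3388       106.6775
  3        58.75        50.8230       152.4691
  4       558.75       460.5616     1,842.2466
  Σ                    620.7025     2,157.3722
P = 620.7025; D_Mac = 3.47569 yrs; D_mod = 3.47569/(1+0.0495) = 3.31176 yrs.
ΔP/P ≈ -D_mod · Δy = -3.31176 × (+0.013) = -0.043053 = -4.3053%.

-4.305%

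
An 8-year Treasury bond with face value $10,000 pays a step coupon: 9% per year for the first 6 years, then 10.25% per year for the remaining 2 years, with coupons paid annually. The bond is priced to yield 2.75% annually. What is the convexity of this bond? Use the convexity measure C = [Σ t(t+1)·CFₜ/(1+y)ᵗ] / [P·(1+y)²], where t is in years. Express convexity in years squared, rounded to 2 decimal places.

With y = 0.0275:
  t   CF        PV=CF/(1+0.0275)^t    t·PV        t(t+1)·PV
  1       900.00       875.9124       875.9124       1,751.8248
  2       900.00       852.4695     1,704.9390       5,114.8170
  3       900.00       829.6540     2,488.9620       9,955.8481
  4       900.00       807.4492     3,229.7966      16,148.9832
  5       900.00       785.8386     3,929.1930      23,575.1580
  6       900.00       764.8064     4,588.8385      32,121.8697
  7     1,025.00       847.7173     5,934.0212      47,472.1694
  8    11,025.00     8,874.0925    70,992.7404     638,934.6636
  Σ                 14,637.9400    93,744.4032     775,075.3338
P = 14,637.9400.
Convexity = Σ t(t+1)·PV / [P·(1+y)²] = 775,075.3338 / (14,637.9400 × 1.055756) = 50.15339.

50.15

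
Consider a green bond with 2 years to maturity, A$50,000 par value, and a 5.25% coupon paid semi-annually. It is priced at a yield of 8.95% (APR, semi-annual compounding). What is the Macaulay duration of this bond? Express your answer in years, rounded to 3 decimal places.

1.922 years

Periodic yield y = 0.04475. Discount each cash flow and weight by its period:
  t   CF        PV=CF/(1+0.04475)^t    t·PV
  1     1,312.50     1,256.2814     1,256.2814
  2     1,312.50     1,202.4708     2,404.9417
  3     1,312.50     1,150.9651     3,452.8954
  4    51,312.50    43,069.8794   172,279.5174
  Σ                 46,679.5967   179,393.6359
Price P = Σ PV = 46,679.5967.
Macaulay duration = Σ(t·PV) / P = 179,393.6359 / 46,679.5967 = 3.84308 half-year periods.
In years: 3.84308 / 2 = 1.92154 years.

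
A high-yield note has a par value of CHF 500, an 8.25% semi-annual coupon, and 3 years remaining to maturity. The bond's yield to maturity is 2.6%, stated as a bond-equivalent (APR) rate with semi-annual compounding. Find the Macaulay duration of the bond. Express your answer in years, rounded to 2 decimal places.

Periodic yield y = 0.013. Discount each cash flow and weight by its period:
  t   CF        PV=CF/(1+0.013)^t    t·PV
  1       20.625        20.3603        20.3603
  2       20.625        20.0990        40.1981
  3       20.625        19.8411        59.5233
  4       20.625        19.5865        78.3459
  5       20.625        19.3351        96.6756
  6      520.625       481.8017     2,890.8103
  Σ                    581.0237     3,185.9134
Price P = Σ PV = 581.0237.
Macaulay duration = Σ(t·PV) / P = 3,185.9134 / 581.0237 = 5.48328 half-year periods.
In years: 5.48328 / 2 = 2.74164 years.

2.74 years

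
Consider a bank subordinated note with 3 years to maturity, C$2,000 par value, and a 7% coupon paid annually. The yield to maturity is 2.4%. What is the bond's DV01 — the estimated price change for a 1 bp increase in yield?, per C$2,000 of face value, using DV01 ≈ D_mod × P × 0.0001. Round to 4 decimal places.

Periodic yield y = 0.024.
  t   CF        PV=CF/(1+0.024)^t    t·PV
  1       140.00       136.7188       136.7188
  2       140.00       133.5144       267.0288
  3     2,140.00     1,993.0303     5,979.0909
  Σ                  2,263.2635     6,382.8385
P = 2,263.2635; D_Mac = 2.82019 yrs; D_mod = 2.75409 yrs.
DV01 ≈ 2.75409 × 2,263.2635 × 0.0001 = 0.623324.

C$0.6233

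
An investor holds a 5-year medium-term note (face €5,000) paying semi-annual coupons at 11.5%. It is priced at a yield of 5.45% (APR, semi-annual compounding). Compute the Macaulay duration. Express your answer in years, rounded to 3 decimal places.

Periodic yield y = 0.02725. Discount each cash flow and weight by its period:
  t   CF        PV=CF/(1+0.02725)^t    t·PV
  1       287.50       279.8734       279.8734
  2       287.50       272.4492       544.8984
  3       287.50       265.2219       795.6657
  4       287.50       258.1863     1,032.7453
  5       287.50       251.3374     1,256.6869
  6       287.50       244.6701     1,468.0208
  7       287.50       238.1797     1,667.2581
  8       287.50       231.8615     1,854.8920
  9       287.50       225.7109     2,031.3979
  10    5,287.50     4,041.0003    40,410.0028
  Σ                  6,308.4908    51,341.4416
Price P = Σ PV = 6,308.4908.
Macaulay duration = Σ(t·PV) / P = 51,341.4416 / 6,308.4908 = 8.13847 half-year periods.
In years: 8.13847 / 2 = 4.06923 years.

4.069 years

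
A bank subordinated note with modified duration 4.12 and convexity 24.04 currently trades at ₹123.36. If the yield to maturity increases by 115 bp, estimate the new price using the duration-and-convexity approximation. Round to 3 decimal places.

Duration effect: -D_mod·Δy = -4.12 × (+0.0115) = -0.047380
Convexity effect: ½·C·(Δy)² = 0.5 × 24.04 × (0.0115)² = +0.001589645
ΔP/P ≈ -0.047380 + 0.001589645 = -0.045790355
New price ≈ 123.36 × (1 - 0.045790355) = 117.7113018072.

₹117.711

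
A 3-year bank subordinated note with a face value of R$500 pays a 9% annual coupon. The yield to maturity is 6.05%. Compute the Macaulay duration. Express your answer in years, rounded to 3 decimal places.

Periodic yield y = 0.0605. Discount each cash flow and weight by its year:
  t   CF        PV=CF/(1+0.0605)^t    t·PV
  1        45.00        42.4328        42.4328
  2        45.00        40.0121        80.0242
  3       545.00       456.9456     1,370.8367
  Σ                    539.3905     1,493.2937
Price P = Σ PV = 539.3905.
Macaulay duration = Σ(t·PV) / P = 1,493.2937 / 539.3905 = 2.76848 years.

2.768 years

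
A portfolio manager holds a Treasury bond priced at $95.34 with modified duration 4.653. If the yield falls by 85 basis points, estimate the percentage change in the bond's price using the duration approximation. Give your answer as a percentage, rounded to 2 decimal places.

+3.96%

Duration approximation: ΔP/P ≈ -D_mod · Δy = -4.653 × (-0.0085) = +0.0395505.
As a percentage: +3.95505%.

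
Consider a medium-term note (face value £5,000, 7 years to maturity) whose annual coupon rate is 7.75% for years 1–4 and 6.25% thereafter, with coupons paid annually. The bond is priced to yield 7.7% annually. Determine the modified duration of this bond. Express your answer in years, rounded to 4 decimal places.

5.2474 years

Periodic yield y = 0.077. First find Macaulay duration:
  t   CF        PV=CF/(1+0.077)^t    t·PV
  1       387.50       359.7957       359.7957
  2       387.50       334.0722       668.1443
  3       387.50       310.1877       930.5632
  4       387.50       288.0109     1,152.0435
  5       312.50       215.6609     1,078.3047
  6       312.50       200.2423     1,201.4537
  7     5,312.50     3,160.7418    22,125.1926
  Σ                  4,868.7115    27,515.4978
P = 4,868.7115; Macaulay duration = 27,515.4978 / 4,868.7115 = 5.65149 years.
Modified duration = D_Mac / (1 + y) = 5.65149 / 1.077 = 5.24744 years.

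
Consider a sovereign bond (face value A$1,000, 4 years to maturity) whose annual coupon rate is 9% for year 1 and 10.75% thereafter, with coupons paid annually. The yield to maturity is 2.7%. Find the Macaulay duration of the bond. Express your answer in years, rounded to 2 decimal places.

Periodic yield y = 0.027. Discount each cash flow and weight by its year:
  t   CF        PV=CF/(1+0.027)^t    t·PV
  1        90.00        87.6339        87.6339
  2       107.50       101.9219       203.8438
  3       107.50        99.2424       297.7271
  4     1,107.50       995.5474     3,982.1898
  Σ                  1,284.3456     4,571.3946
Price P = Σ PV = 1,284.3456.
Macaulay duration = Σ(t·PV) / P = 4,571.3946 / 1,284.3456 = 3.55932 years.

3.56 years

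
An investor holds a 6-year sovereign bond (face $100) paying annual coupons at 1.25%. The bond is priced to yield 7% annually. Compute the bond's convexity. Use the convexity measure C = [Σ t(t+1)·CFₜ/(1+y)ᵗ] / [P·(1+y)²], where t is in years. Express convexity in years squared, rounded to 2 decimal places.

34.90

With y = 0.07:
  t   CF        PV=CF/(1+0.07)^t    t·PV        t(t+1)·PV
  1         1.25         1.1682         1.1682           2.3364
  2         1.25         1.0918         2.1836           6.5508
  3         1.25         1.0204         3.0611          12.2445
  4         1.25         0.9536         3.8145          19.0724
  5         1.25         0.8912         4.4562          26.7370
  6       101.25        67.4672       404.8029       2,833.6203
  Σ                     72.5924       419.4865       2,900.5614
P = 72.5924.
Convexity = Σ t(t+1)·PV / [P·(1+y)²] = 2,900.5614 / (72.5924 × 1.144900) = 34.89983.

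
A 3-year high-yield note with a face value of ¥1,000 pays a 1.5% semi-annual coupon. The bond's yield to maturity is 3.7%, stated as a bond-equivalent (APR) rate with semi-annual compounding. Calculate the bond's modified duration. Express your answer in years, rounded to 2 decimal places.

2.89 years

Periodic yield y = 0.0185. First find Macaulay duration:
  t   CF        PV=CF/(1+0.0185)^t    t·PV
  1         7.50         7.3638         7.3638
  2         7.50         7.2300        14.4600
  3         7.50         7.0987        21.2961
  4         7.50         6.9697        27.8790
  5         7.50         6.8432        34.2158
  6     1,007.50       902.5658     5,415.3946
  Σ                    938.0711     5,520.6092
P = 938.0711; Macaulay duration = 5,520.6092 / 938.0711 = 5.88506 half-year periods = 2.94253 years.
Modified duration = D_Mac / (1 + y) = 2.94253 / 1.0185 = 2.88908 years.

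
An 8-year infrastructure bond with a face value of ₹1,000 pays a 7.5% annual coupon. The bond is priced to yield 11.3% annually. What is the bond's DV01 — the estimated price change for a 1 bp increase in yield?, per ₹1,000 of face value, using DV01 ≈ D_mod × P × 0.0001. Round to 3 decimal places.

Periodic yield y = 0.113.
  t   CF        PV=CF/(1+0.113)^t    t·PV
  1        75.00        67.3854        67.3854
  2        75.00        60.5440       121.0880
  3        75.00        54.3971       163.1913
  4        75.00        48.8743       195.4972
  5        75.00        43.9122       219.5611
  6        75.00        39.4539       236.7236
  7        75.00        35.4483       248.1379
  8     1,075.00       456.5067     3,652.0535
  Σ                    806.5220     4,903.6381
P = 806.5220; D_Mac = 6.07998 yrs; D_mod = 5.46270 yrs.
DV01 ≈ 5.46270 × 806.5220 × 0.0001 = 0.440578.

₹0.441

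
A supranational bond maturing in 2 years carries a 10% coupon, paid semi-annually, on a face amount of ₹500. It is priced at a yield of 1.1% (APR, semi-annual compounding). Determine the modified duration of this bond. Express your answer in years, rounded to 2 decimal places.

1.86 years

Periodic yield y = 0.0055. First find Macaulay duration:
  t   CF        PV=CF/(1+0.0055)^t    t·PV
  1        25.00        24.8633        24.8633
  2        25.00        24.7273        49.4545
  3        25.00        24.5920        73.7760
  4       525.00       513.6071     2,054.4283
  Σ                    587.7896     2,202.5221
P = 587.7896; Macaulay duration = 2,202.5221 / 587.7896 = 3.74713 half-year periods = 1.87356 years.
Modified duration = D_Mac / (1 + y) = 1.87356 / 1.0055 = 1.86332 years.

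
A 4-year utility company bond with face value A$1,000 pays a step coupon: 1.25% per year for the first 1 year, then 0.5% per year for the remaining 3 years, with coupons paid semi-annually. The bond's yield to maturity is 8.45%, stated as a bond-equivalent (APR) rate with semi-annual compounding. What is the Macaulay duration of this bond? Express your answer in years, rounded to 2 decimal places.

Periodic yield y = 0.04225. Discount each cash flow and weight by its period:
  t   CF        PV=CF/(1+0.04225)^t    t·PV
  1         6.25         5.9966         5.9966
  2         6.25         5.7536        11.5071
  3         2.50         2.2081         6.6244
  4         2.50         2.1186         8.4745
  5         2.50         2.0327        10.1637
  6         2.50         1.9503        11.7020
  7         2.50         1.8713        13.0989
  8     1,002.50       719.9613     5,759.6904
  Σ                    741.8926     5,827.2575
Price P = Σ PV = 741.8926.
Macaulay duration = Σ(t·PV) / P = 5,827.2575 / 741.8926 = 7.85458 half-year periods.
In years: 7.85458 / 2 = 3.92729 years.

3.93 years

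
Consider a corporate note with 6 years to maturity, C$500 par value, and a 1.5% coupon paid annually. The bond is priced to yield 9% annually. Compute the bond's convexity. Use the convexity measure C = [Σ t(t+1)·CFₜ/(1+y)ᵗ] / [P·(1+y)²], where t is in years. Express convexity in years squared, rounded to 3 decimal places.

33.190

With y = 0.09:
  t   CF        PV=CF/(1+0.09)^t    t·PV        t(t+1)·PV
  1         7.50         6.8807         6.8807          13.7615
  2         7.50         6.3126        12.6252          37.8756
  3         7.50         5.7914        17.3741          69.4965
  4         7.50         5.3132        21.2528         106.2638
  5         7.50         4.8745        24.3724         146.2346
  6       507.50       302.6057     1,815.6340      12,709.4381
  Σ                    331.7781     1,898.1393      13,083.0700
P = 331.7781.
Convexity = Σ t(t+1)·PV / [P·(1+y)²] = 13,083.0700 / (331.7781 × 1.188100) = 33.19013.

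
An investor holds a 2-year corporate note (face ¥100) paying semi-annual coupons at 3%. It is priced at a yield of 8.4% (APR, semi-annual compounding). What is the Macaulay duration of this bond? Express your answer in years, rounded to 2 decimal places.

Periodic yield y = 0.042. Discount each cash flow and weight by its period:
  t   CF        PV=CF/(1+0.042)^t    t·PV
  1         1.50         1.4395         1.4395
  2         1.50         1.3815         2.7630
  3         1.50         1.3258         3.9775
  4       101.50        86.0984       344.3937
  Σ                     90.2453       352.5737
Price P = Σ PV = 90.2453.
Macaulay duration = Σ(t·PV) / P = 352.5737 / 90.2453 = 3.90684 half-year periods.
In years: 3.90684 / 2 = 1.95342 years.

1.95 years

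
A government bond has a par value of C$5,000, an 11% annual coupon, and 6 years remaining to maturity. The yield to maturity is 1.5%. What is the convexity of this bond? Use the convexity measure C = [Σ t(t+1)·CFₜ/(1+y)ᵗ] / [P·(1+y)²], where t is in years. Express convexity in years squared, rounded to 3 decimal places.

31.422

With y = 0.015:
  t   CF        PV=CF/(1+0.015)^t    t·PV        t(t+1)·PV
  1       550.00       541.8719       541.8719       1,083.7438
  2       550.00       533.8640     1,067.7279       3,203.1838
  3       550.00       525.9743     1,577.9230       6,311.6922
  4       550.00       518.2013     2,072.8053      10,364.0265
  5       550.00       510.5432     2,552.7159      15,316.2954
  6     5,550.00     5,075.7092    30,454.2550     213,179.7851
  Σ                  7,706.1639    38,267.2991     249,458.7267
P = 7,706.1639.
Convexity = Σ t(t+1)·PV / [P·(1+y)²] = 249,458.7267 / (7,706.1639 × 1.030225) = 31.42161.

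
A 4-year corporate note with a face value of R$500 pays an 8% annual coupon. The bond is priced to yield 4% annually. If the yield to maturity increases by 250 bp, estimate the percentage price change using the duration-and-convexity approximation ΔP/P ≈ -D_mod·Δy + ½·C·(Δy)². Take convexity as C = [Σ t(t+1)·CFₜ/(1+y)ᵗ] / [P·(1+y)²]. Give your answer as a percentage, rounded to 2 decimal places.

-8.17%

With y = 0.04:
  t   CF        PV=CF/(1+0.04)^t    t·PV        t(t+1)·PV
  1        40.00        38.4615        38.4615          76.9231
  2        40.00        36.9822        73.9645         221.8935
  3        40.00        35.5599       106.6796         426.7183
  4       540.00       461.5943     1,846.3771       9,231.8853
  Σ                    572.5979     2,065.4827       9,957.4201
P = 572.5979; D_Mac = 3.60721 yrs; D_mod = 3.46847 yrs; C = 16.07794.
Duration effect: -3.46847 × (+0.025) = -0.086712
Convexity effect: 0.5 × 16.07794 × (0.025)² = +0.0050244
ΔP/P ≈ -0.086712 + 0.0050244 = -0.081687 = -8.1687%.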